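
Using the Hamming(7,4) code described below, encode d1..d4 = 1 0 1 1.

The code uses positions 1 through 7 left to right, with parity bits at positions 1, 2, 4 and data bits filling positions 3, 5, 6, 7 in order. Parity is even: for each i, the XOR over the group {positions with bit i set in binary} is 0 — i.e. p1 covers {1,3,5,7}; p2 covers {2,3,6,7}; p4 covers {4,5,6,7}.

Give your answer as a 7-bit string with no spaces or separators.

0110011

Place data at non-parity positions: p1 p2 1 p4 0 1 1
p1 (pos 1,3,5,7): XOR of data positions = 1⊕0⊕1 = 0
p2 (pos 2,3,6,7): XOR of data positions = 1⊕1⊕1 = 1
p4 (pos 4,5,6,7): XOR of data positions = 0⊕1⊕1 = 0
Codeword: 0110011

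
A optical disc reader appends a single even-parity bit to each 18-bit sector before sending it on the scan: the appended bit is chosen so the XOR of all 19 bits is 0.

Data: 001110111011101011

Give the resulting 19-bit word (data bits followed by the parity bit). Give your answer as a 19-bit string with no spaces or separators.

0011101110111010110

XOR of the 18 data bits: 0⊕0⊕1⊕1⊕1⊕0⊕1⊕1⊕1⊕0⊕1⊕1⊕1⊕0⊕1⊕0⊕1⊕1 = 0
Parity bit = 0 (so all 19 bits XOR to 0).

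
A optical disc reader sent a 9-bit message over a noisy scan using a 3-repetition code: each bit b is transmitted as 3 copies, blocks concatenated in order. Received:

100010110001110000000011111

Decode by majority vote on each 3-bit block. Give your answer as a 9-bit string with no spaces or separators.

Block 1 (100): 1 one → 0
Block 2 (010): 1 one → 0
Block 3 (110): 2 ones → 1
Block 4 (001): 1 one → 0
Block 5 (110): 2 ones → 1
Block 6 (000): 0 ones → 0
Block 7 (000): 0 ones → 0
Block 8 (011): 2 ones → 1
Block 9 (111): 3 ones → 1

001010011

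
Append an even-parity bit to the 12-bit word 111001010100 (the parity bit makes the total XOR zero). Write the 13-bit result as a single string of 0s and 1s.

XOR of the 12 data bits: 1⊕1⊕1⊕0⊕0⊕1⊕0⊕1⊕0⊕1⊕0⊕0 = 0
Parity bit = 0 (so all 13 bits XOR to 0).

1110010101000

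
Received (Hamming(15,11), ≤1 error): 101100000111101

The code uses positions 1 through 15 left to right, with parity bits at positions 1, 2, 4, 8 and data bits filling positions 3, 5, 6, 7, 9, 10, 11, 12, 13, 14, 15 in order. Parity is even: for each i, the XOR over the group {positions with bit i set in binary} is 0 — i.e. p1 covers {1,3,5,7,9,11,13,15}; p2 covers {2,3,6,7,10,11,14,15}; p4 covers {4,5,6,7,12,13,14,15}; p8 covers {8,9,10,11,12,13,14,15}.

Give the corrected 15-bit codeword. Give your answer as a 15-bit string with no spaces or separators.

101100001111101

s1 (pos 1,3,5,7,9,11,13,15): 1⊕1⊕0⊕0⊕0⊕1⊕1⊕1 = 1
s2 (pos 2,3,6,7,10,11,14,15): 0⊕1⊕0⊕0⊕1⊕1⊕0⊕1 = 0
s4 (pos 4,5,6,7,12,13,14,15): 1⊕0⊕0⊕0⊕1⊕1⊕0⊕1 = 0
s8 (pos 8,9,10,11,12,13,14,15): 0⊕0⊕1⊕1⊕1⊕1⊕0⊕1 = 1
Syndrome s8…s1 = 1001 → error at position 9.
Flip position 9: 101100000111101 → 101100001111101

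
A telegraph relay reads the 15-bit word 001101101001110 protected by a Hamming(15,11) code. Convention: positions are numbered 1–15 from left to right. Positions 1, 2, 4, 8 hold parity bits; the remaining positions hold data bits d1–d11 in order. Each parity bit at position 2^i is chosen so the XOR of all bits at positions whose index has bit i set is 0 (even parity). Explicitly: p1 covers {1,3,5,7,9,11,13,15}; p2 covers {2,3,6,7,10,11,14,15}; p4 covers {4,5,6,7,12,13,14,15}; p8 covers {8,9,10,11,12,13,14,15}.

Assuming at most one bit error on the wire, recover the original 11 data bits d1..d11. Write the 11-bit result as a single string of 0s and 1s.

s1 (pos 1,3,5,7,9,11,13,15): 0⊕1⊕0⊕1⊕1⊕0⊕1⊕0 = 0
s2 (pos 2,3,6,7,10,11,14,15): 0⊕1⊕1⊕1⊕0⊕0⊕1⊕0 = 0
s4 (pos 4,5,6,7,12,13,14,15): 1⊕0⊕1⊕1⊕1⊕1⊕1⊕0 = 0
s8 (pos 8,9,10,11,12,13,14,15): 0⊕1⊕0⊕0⊕1⊕1⊕1⊕0 = 0
Syndrome s8…s1 = 0000 → no error.
Read data bits from positions 3,5,6,7,9,10,11,12,13,14,15: 10111001110

10111001110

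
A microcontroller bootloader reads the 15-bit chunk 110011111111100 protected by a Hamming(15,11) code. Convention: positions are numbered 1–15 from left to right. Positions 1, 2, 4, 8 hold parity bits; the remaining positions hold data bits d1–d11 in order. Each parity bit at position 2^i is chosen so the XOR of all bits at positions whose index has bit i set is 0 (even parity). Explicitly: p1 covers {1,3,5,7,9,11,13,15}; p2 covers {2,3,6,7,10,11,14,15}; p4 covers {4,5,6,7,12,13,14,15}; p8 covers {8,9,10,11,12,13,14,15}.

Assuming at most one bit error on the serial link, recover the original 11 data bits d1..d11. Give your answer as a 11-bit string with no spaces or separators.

s1 (pos 1,3,5,7,9,11,13,15): 1⊕0⊕1⊕1⊕1⊕1⊕1⊕0 = 0
s2 (pos 2,3,6,7,10,11,14,15): 1⊕0⊕1⊕1⊕1⊕1⊕0⊕0 = 1
s4 (pos 4,5,6,7,12,13,14,15): 0⊕1⊕1⊕1⊕1⊕1⊕0⊕0 = 1
s8 (pos 8,9,10,11,12,13,14,15): 1⊕1⊕1⊕1⊕1⊕1⊕0⊕0 = 0
Syndrome s8…s1 = 0110 → error at position 6.
Flip position 6: 110011111111100 → 110010111111100
Read data bits from positions 3,5,6,7,9,10,11,12,13,14,15: 01011111100

01011111100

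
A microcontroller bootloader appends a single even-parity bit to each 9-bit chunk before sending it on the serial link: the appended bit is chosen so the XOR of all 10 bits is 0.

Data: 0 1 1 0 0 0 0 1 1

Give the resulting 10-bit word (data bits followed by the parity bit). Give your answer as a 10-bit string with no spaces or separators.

0110000110

XOR of the 9 data bits: 0⊕1⊕1⊕0⊕0⊕0⊕0⊕1⊕1 = 0
Parity bit = 0 (so all 10 bits XOR to 0).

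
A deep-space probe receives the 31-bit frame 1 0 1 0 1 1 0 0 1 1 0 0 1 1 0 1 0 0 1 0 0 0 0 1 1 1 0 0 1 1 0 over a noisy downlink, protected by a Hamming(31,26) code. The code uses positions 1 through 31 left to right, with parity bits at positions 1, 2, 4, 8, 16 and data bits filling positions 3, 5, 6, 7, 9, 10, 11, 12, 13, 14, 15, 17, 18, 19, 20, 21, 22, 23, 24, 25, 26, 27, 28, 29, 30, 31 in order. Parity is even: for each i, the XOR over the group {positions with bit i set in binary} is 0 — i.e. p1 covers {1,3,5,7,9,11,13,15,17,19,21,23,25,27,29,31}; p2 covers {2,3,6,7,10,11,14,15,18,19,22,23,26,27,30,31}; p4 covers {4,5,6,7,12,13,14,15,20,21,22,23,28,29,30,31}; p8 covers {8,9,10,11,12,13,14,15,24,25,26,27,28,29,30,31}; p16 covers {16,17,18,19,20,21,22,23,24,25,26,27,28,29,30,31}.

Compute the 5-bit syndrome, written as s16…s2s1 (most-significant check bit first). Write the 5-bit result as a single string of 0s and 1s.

11010

s1 (pos 1,3,5,7,9,11,13,15,17,19,21,23,25,27,29,31): 1⊕1⊕1⊕0⊕1⊕0⊕1⊕0⊕0⊕1⊕0⊕0⊕1⊕0⊕1⊕0 = 0
s2 (pos 2,3,6,7,10,11,14,15,18,19,22,23,26,27,30,31): 0⊕1⊕1⊕0⊕1⊕0⊕1⊕0⊕0⊕1⊕0⊕0⊕1⊕0⊕1⊕0 = 1
s4 (pos 4,5,6,7,12,13,14,15,20,21,22,23,28,29,30,31): 0⊕1⊕1⊕0⊕0⊕1⊕1⊕0⊕0⊕0⊕0⊕0⊕0⊕1⊕1⊕0 = 0
s8 (pos 8,9,10,11,12,13,14,15,24,25,26,27,28,29,30,31): 0⊕1⊕1⊕0⊕0⊕1⊕1⊕0⊕1⊕1⊕1⊕0⊕0⊕1⊕1⊕0 = 1
s16 (pos 16,17,18,19,20,21,22,23,24,25,26,27,28,29,30,31): 1⊕0⊕0⊕1⊕0⊕0⊕0⊕0⊕1⊕1⊕1⊕0⊕0⊕1⊕1⊕0 = 1
Syndrome s16…s1 = 11010 → error at position 26.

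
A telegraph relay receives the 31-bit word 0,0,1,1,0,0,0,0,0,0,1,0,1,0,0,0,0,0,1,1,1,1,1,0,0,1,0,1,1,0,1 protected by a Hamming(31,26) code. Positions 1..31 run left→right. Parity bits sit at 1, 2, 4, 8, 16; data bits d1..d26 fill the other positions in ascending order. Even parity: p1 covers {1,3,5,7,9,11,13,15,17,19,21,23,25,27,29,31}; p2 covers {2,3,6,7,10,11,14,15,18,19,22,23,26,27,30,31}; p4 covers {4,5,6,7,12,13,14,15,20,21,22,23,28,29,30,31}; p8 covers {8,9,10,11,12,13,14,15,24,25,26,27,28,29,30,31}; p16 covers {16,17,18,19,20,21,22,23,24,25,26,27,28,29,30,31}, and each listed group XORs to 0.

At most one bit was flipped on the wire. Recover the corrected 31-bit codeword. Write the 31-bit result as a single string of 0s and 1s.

0011000000101000001110100101101

s1 (pos 1,3,5,7,9,11,13,15,17,19,21,23,25,27,29,31): 0⊕1⊕0⊕0⊕0⊕1⊕1⊕0⊕0⊕1⊕1⊕1⊕0⊕0⊕1⊕1 = 0
s2 (pos 2,3,6,7,10,11,14,15,18,19,22,23,26,27,30,31): 0⊕1⊕0⊕0⊕0⊕1⊕0⊕0⊕0⊕1⊕1⊕1⊕1⊕0⊕0⊕1 = 1
s4 (pos 4,5,6,7,12,13,14,15,20,21,22,23,28,29,30,31): 1⊕0⊕0⊕0⊕0⊕1⊕0⊕0⊕1⊕1⊕1⊕1⊕1⊕1⊕0⊕1 = 1
s8 (pos 8,9,10,11,12,13,14,15,24,25,26,27,28,29,30,31): 0⊕0⊕0⊕1⊕0⊕1⊕0⊕0⊕0⊕0⊕1⊕0⊕1⊕1⊕0⊕1 = 0
s16 (pos 16,17,18,19,20,21,22,23,24,25,26,27,28,29,30,31): 0⊕0⊕0⊕1⊕1⊕1⊕1⊕1⊕0⊕0⊕1⊕0⊕1⊕1⊕0⊕1 = 1
Syndrome s16…s1 = 10110 → error at position 22.
Flip position 22: 0011000000101000001111100101101 → 0011000000101000001110100101101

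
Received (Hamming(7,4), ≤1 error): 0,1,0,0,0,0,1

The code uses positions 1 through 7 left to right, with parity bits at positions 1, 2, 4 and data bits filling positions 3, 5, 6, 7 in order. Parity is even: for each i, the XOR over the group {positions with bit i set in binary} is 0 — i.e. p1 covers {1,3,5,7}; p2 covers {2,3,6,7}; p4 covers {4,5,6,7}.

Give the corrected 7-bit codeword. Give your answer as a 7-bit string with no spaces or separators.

s1 (pos 1,3,5,7): 0⊕0⊕0⊕1 = 1
s2 (pos 2,3,6,7): 1⊕0⊕0⊕1 = 0
s4 (pos 4,5,6,7): 0⊕0⊕0⊕1 = 1
Syndrome s4…s1 = 101 → error at position 5.
Flip position 5: 0100001 → 0100101

0100101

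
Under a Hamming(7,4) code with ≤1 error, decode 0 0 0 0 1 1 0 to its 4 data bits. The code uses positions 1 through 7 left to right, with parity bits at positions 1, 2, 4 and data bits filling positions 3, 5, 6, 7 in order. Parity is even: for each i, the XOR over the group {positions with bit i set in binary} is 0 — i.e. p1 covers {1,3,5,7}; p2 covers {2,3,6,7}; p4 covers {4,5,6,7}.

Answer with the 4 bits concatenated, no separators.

s1 (pos 1,3,5,7): 0⊕0⊕1⊕0 = 1
s2 (pos 2,3,6,7): 0⊕0⊕1⊕0 = 1
s4 (pos 4,5,6,7): 0⊕1⊕1⊕0 = 0
Syndrome s4…s1 = 011 → error at position 3.
Flip position 3: 0000110 → 0010110
Read data bits from positions 3,5,6,7: 1110

1110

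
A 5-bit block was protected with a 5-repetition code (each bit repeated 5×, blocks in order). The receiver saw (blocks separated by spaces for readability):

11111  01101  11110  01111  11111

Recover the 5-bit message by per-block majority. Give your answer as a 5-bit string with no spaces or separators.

Block 1 (11111): 5 ones → 1
Block 2 (01101): 3 ones → 1
Block 3 (11110): 4 ones → 1
Block 4 (01111): 4 ones → 1
Block 5 (11111): 5 ones → 1

11111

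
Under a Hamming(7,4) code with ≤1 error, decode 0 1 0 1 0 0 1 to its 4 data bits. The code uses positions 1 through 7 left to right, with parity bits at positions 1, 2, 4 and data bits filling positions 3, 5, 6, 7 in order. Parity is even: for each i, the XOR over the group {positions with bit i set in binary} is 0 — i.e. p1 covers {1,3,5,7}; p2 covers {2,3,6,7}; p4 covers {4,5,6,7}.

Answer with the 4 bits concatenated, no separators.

0001

s1 (pos 1,3,5,7): 0⊕0⊕0⊕1 = 1
s2 (pos 2,3,6,7): 1⊕0⊕0⊕1 = 0
s4 (pos 4,5,6,7): 1⊕0⊕0⊕1 = 0
Syndrome s4…s1 = 001 → error at position 1.
Flip position 1: 0101001 → 1101001
Read data bits from positions 3,5,6,7: 0001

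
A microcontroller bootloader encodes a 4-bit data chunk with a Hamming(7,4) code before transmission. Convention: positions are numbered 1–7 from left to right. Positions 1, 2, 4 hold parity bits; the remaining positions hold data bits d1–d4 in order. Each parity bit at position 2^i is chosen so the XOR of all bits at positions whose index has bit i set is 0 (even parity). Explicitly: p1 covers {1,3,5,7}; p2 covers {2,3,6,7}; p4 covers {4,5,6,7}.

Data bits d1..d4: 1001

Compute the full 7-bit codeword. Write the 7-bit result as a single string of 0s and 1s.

0011001

Place data at non-parity positions: p1 p2 1 p4 0 0 1
p1 (pos 1,3,5,7): XOR of data positions = 1⊕0⊕1 = 0
p2 (pos 2,3,6,7): XOR of data positions = 1⊕0⊕1 = 0
p4 (pos 4,5,6,7): XOR of data positions = 0⊕0⊕1 = 1
Codeword: 0011001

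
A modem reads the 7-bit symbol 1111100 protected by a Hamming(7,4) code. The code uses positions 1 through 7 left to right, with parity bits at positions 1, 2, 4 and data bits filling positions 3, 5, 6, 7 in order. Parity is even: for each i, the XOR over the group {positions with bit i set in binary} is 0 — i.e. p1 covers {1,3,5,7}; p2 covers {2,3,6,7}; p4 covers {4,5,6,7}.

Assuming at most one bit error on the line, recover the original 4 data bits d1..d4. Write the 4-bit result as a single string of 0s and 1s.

s1 (pos 1,3,5,7): 1⊕1⊕1⊕0 = 1
s2 (pos 2,3,6,7): 1⊕1⊕0⊕0 = 0
s4 (pos 4,5,6,7): 1⊕1⊕0⊕0 = 0
Syndrome s4…s1 = 001 → error at position 1.
Flip position 1: 1111100 → 0111100
Read data bits from positions 3,5,6,7: 1100

1100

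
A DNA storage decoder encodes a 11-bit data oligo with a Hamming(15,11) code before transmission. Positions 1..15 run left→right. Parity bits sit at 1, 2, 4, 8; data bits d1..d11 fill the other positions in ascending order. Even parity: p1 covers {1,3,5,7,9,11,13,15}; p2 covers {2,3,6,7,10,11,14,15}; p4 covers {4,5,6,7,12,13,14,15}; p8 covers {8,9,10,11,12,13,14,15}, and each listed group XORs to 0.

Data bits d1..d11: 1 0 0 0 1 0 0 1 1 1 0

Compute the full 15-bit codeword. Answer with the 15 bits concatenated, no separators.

Place data at non-parity positions: p1 p2 1 p4 0 0 0 p8 1 0 0 1 1 1 0
p1 (pos 1,3,5,7,9,11,13,15): XOR of data positions = 1⊕0⊕0⊕1⊕0⊕1⊕0 = 1
p2 (pos 2,3,6,7,10,11,14,15): XOR of data positions = 1⊕0⊕0⊕0⊕0⊕1⊕0 = 0
p4 (pos 4,5,6,7,12,13,14,15): XOR of data positions = 0⊕0⊕0⊕1⊕1⊕1⊕0 = 1
p8 (pos 8,9,10,11,12,13,14,15): XOR of data positions = 1⊕0⊕0⊕1⊕1⊕1⊕0 = 0
Codeword: 101100001001110

101100001001110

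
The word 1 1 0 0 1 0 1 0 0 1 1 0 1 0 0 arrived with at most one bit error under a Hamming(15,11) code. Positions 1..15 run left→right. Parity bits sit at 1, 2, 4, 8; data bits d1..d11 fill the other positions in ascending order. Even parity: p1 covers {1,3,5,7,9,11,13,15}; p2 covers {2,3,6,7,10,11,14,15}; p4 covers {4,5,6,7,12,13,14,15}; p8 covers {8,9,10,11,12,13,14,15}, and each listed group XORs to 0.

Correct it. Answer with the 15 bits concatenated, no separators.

110010100110000

s1 (pos 1,3,5,7,9,11,13,15): 1⊕0⊕1⊕1⊕0⊕1⊕1⊕0 = 1
s2 (pos 2,3,6,7,10,11,14,15): 1⊕0⊕0⊕1⊕1⊕1⊕0⊕0 = 0
s4 (pos 4,5,6,7,12,13,14,15): 0⊕1⊕0⊕1⊕0⊕1⊕0⊕0 = 1
s8 (pos 8,9,10,11,12,13,14,15): 0⊕0⊕1⊕1⊕0⊕1⊕0⊕0 = 1
Syndrome s8…s1 = 1101 → error at position 13.
Flip position 13: 110010100110100 → 110010100110000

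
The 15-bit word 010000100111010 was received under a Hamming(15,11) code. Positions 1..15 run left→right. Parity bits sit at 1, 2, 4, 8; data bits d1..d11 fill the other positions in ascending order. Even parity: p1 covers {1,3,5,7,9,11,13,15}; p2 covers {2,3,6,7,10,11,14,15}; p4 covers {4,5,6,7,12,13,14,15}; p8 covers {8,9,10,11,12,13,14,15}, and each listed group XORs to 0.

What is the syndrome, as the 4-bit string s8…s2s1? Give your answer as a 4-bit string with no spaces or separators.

s1 (pos 1,3,5,7,9,11,13,15): 0⊕0⊕0⊕1⊕0⊕1⊕0⊕0 = 0
s2 (pos 2,3,6,7,10,11,14,15): 1⊕0⊕0⊕1⊕1⊕1⊕1⊕0 = 1
s4 (pos 4,5,6,7,12,13,14,15): 0⊕0⊕0⊕1⊕1⊕0⊕1⊕0 = 1
s8 (pos 8,9,10,11,12,13,14,15): 0⊕0⊕1⊕1⊕1⊕0⊕1⊕0 = 0
Syndrome s8…s1 = 0110 → error at position 6.

0110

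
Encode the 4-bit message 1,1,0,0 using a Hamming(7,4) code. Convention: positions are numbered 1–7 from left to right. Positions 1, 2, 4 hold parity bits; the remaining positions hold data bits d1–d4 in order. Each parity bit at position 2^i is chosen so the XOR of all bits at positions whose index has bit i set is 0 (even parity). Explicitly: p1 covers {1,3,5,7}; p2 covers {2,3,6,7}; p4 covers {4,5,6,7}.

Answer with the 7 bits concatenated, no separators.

0111100

Place data at non-parity positions: p1 p2 1 p4 1 0 0
p1 (pos 1,3,5,7): XOR of data positions = 1⊕1⊕0 = 0
p2 (pos 2,3,6,7): XOR of data positions = 1⊕0⊕0 = 1
p4 (pos 4,5,6,7): XOR of data positions = 1⊕0⊕0 = 1
Codeword: 0111100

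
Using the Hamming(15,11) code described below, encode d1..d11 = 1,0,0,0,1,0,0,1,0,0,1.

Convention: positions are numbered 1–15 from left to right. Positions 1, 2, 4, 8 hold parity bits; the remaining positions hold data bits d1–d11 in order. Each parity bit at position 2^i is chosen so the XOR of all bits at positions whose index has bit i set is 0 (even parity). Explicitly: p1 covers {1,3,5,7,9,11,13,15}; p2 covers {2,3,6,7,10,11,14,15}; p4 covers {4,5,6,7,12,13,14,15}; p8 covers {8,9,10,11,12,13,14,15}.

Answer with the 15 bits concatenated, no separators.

Place data at non-parity positions: p1 p2 1 p4 0 0 0 p8 1 0 0 1 0 0 1
p1 (pos 1,3,5,7,9,11,13,15): XOR of data positions = 1⊕0⊕0⊕1⊕0⊕0⊕1 = 1
p2 (pos 2,3,6,7,10,11,14,15): XOR of data positions = 1⊕0⊕0⊕0⊕0⊕0⊕1 = 0
p4 (pos 4,5,6,7,12,13,14,15): XOR of data positions = 0⊕0⊕0⊕1⊕0⊕0⊕1 = 0
p8 (pos 8,9,10,11,12,13,14,15): XOR of data positions = 1⊕0⊕0⊕1⊕0⊕0⊕1 = 1
Codeword: 101000011001001

101000011001001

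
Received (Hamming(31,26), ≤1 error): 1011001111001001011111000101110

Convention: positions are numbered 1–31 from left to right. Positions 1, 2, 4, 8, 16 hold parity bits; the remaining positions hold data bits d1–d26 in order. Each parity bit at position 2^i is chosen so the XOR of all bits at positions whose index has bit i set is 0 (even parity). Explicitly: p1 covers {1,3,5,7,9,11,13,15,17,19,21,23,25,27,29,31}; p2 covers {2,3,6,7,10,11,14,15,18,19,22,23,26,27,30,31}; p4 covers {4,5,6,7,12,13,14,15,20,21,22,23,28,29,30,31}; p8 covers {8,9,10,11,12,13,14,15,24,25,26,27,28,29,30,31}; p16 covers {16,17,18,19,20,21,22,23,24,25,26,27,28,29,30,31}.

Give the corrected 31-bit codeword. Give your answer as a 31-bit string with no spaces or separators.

s1 (pos 1,3,5,7,9,11,13,15,17,19,21,23,25,27,29,31): 1⊕1⊕0⊕1⊕1⊕0⊕1⊕0⊕0⊕1⊕1⊕0⊕0⊕0⊕1⊕0 = 0
s2 (pos 2,3,6,7,10,11,14,15,18,19,22,23,26,27,30,31): 0⊕1⊕0⊕1⊕1⊕0⊕0⊕0⊕1⊕1⊕1⊕0⊕1⊕0⊕1⊕0 = 0
s4 (pos 4,5,6,7,12,13,14,15,20,21,22,23,28,29,30,31): 1⊕0⊕0⊕1⊕0⊕1⊕0⊕0⊕1⊕1⊕1⊕0⊕1⊕1⊕1⊕0 = 1
s8 (pos 8,9,10,11,12,13,14,15,24,25,26,27,28,29,30,31): 1⊕1⊕1⊕0⊕0⊕1⊕0⊕0⊕0⊕0⊕1⊕0⊕1⊕1⊕1⊕0 = 0
s16 (pos 16,17,18,19,20,21,22,23,24,25,26,27,28,29,30,31): 1⊕0⊕1⊕1⊕1⊕1⊕1⊕0⊕0⊕0⊕1⊕0⊕1⊕1⊕1⊕0 = 0
Syndrome s16…s1 = 00100 → error at position 4.
Flip position 4: 1011001111001001011111000101110 → 1010001111001001011111000101110

1010001111001001011111000101110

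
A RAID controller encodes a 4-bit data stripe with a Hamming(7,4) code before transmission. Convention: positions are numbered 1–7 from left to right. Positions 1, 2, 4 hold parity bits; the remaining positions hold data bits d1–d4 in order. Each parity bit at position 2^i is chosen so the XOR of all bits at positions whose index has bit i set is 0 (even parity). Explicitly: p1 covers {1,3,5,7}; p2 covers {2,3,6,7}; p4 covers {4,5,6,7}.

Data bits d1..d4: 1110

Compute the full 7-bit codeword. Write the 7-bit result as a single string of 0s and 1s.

0010110

Place data at non-parity positions: p1 p2 1 p4 1 1 0
p1 (pos 1,3,5,7): XOR of data positions = 1⊕1⊕0 = 0
p2 (pos 2,3,6,7): XOR of data positions = 1⊕1⊕0 = 0
p4 (pos 4,5,6,7): XOR of data positions = 1⊕1⊕0 = 0
Codeword: 0010110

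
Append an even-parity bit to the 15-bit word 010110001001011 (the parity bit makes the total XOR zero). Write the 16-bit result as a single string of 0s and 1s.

XOR of the 15 data bits: 0⊕1⊕0⊕1⊕1⊕0⊕0⊕0⊕1⊕0⊕0⊕1⊕0⊕1⊕1 = 1
Parity bit = 1 (so all 16 bits XOR to 0).

0101100010010111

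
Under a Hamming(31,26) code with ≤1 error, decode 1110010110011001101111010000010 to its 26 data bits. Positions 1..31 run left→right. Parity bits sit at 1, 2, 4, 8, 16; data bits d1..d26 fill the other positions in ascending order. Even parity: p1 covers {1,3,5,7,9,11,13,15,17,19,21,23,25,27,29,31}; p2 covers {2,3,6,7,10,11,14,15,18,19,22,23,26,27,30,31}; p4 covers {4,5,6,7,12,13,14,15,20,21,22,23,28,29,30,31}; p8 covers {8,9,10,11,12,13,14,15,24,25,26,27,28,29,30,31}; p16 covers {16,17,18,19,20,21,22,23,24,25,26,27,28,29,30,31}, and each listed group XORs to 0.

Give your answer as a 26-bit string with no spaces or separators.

11101001100101111010000010

s1 (pos 1,3,5,7,9,11,13,15,17,19,21,23,25,27,29,31): 1⊕1⊕0⊕0⊕1⊕0⊕1⊕0⊕1⊕1⊕1⊕0⊕0⊕0⊕0⊕0 = 1
s2 (pos 2,3,6,7,10,11,14,15,18,19,22,23,26,27,30,31): 1⊕1⊕1⊕0⊕0⊕0⊕0⊕0⊕0⊕1⊕1⊕0⊕0⊕0⊕1⊕0 = 0
s4 (pos 4,5,6,7,12,13,14,15,20,21,22,23,28,29,30,31): 0⊕0⊕1⊕0⊕1⊕1⊕0⊕0⊕1⊕1⊕1⊕0⊕0⊕0⊕1⊕0 = 1
s8 (pos 8,9,10,11,12,13,14,15,24,25,26,27,28,29,30,31): 1⊕1⊕0⊕0⊕1⊕1⊕0⊕0⊕1⊕0⊕0⊕0⊕0⊕0⊕1⊕0 = 0
s16 (pos 16,17,18,19,20,21,22,23,24,25,26,27,28,29,30,31): 1⊕1⊕0⊕1⊕1⊕1⊕1⊕0⊕1⊕0⊕0⊕0⊕0⊕0⊕1⊕0 = 0
Syndrome s16…s1 = 00101 → error at position 5.
Flip position 5: 1110010110011001101111010000010 → 1110110110011001101111010000010
Read data bits from positions 3,5,6,7,9,10,11,12,13,14,15,17,18,19,20,21,22,23,24,25,26,27,28,29,30,31: 11101001100101111010000010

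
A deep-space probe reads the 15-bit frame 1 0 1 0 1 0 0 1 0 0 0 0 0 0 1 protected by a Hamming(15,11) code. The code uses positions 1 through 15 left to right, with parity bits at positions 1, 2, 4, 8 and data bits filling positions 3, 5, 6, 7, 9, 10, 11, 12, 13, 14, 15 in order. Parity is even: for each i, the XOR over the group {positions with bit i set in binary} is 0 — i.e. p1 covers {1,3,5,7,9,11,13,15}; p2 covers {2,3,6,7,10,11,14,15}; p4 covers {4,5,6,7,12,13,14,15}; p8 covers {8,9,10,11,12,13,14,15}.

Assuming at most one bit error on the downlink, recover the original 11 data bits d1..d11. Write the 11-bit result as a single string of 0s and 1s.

s1 (pos 1,3,5,7,9,11,13,15): 1⊕1⊕1⊕0⊕0⊕0⊕0⊕1 = 0
s2 (pos 2,3,6,7,10,11,14,15): 0⊕1⊕0⊕0⊕0⊕0⊕0⊕1 = 0
s4 (pos 4,5,6,7,12,13,14,15): 0⊕1⊕0⊕0⊕0⊕0⊕0⊕1 = 0
s8 (pos 8,9,10,11,12,13,14,15): 1⊕0⊕0⊕0⊕0⊕0⊕0⊕1 = 0
Syndrome s8…s1 = 0000 → no error.
Read data bits from positions 3,5,6,7,9,10,11,12,13,14,15: 11000000001

11000000001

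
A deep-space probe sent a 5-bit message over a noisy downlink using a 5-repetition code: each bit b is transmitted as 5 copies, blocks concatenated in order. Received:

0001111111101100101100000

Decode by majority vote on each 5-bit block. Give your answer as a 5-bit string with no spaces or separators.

Block 1 (00011): 2 ones → 0
Block 2 (11111): 5 ones → 1
Block 3 (10110): 3 ones → 1
Block 4 (01011): 3 ones → 1
Block 5 (00000): 0 ones → 0

01110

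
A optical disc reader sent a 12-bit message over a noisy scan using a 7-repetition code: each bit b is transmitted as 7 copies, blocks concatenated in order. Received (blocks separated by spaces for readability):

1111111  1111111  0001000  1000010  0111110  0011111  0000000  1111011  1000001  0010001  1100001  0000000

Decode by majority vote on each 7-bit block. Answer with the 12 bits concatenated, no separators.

110011010000

Block 1 (1111111): 7 ones → 1
Block 2 (1111111): 7 ones → 1
Block 3 (0001000): 1 one → 0
Block 4 (1000010): 2 ones → 0
Block 5 (0111110): 5 ones → 1
Block 6 (0011111): 5 ones → 1
Block 7 (0000000): 0 ones → 0
Block 8 (1111011): 6 ones → 1
Block 9 (1000001): 2 ones → 0
Block 10 (0010001): 2 ones → 0
Block 11 (1100001): 3 ones → 0
Block 12 (0000000): 0 ones → 0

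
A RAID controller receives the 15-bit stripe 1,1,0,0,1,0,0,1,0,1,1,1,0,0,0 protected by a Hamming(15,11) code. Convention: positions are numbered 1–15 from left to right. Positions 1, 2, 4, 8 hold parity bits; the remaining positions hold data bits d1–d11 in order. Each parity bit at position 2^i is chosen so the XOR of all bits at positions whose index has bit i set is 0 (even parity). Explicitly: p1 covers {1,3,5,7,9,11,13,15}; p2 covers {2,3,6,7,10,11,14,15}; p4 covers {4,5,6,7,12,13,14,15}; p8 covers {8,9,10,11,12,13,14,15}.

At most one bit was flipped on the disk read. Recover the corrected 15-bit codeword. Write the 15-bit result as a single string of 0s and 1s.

111010010111000

s1 (pos 1,3,5,7,9,11,13,15): 1⊕0⊕1⊕0⊕0⊕1⊕0⊕0 = 1
s2 (pos 2,3,6,7,10,11,14,15): 1⊕0⊕0⊕0⊕1⊕1⊕0⊕0 = 1
s4 (pos 4,5,6,7,12,13,14,15): 0⊕1⊕0⊕0⊕1⊕0⊕0⊕0 = 0
s8 (pos 8,9,10,11,12,13,14,15): 1⊕0⊕1⊕1⊕1⊕0⊕0⊕0 = 0
Syndrome s8…s1 = 0011 → error at position 3.
Flip position 3: 110010010111000 → 111010010111000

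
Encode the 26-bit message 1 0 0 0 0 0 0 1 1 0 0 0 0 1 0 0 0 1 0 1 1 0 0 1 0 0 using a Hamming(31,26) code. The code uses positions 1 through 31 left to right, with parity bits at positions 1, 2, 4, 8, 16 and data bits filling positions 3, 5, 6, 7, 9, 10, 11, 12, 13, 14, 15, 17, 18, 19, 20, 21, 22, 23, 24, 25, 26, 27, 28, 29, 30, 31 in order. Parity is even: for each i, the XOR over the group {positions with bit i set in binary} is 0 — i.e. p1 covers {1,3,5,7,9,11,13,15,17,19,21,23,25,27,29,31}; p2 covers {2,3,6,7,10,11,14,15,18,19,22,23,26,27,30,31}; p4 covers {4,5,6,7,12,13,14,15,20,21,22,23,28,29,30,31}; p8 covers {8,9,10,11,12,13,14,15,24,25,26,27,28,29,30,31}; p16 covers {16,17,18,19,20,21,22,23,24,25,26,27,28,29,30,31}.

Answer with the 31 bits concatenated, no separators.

0010000100011001001000101100100

Place data at non-parity positions: p1 p2 1 p4 0 0 0 p8 0 0 0 1 1 0 0 p16 0 0 1 0 0 0 1 0 1 1 0 0 1 0 0
p1 (pos 1,3,5,7,9,11,13,15,17,19,21,23,25,27,29,31): XOR of data positions = 1⊕0⊕0⊕0⊕0⊕1⊕0⊕0⊕1⊕0⊕1⊕1⊕0⊕1⊕0 = 0
p2 (pos 2,3,6,7,10,11,14,15,18,19,22,23,26,27,30,31): XOR of data positions = 1⊕0⊕0⊕0⊕0⊕0⊕0⊕0⊕1⊕0⊕1⊕1⊕0⊕0⊕0 = 0
p4 (pos 4,5,6,7,12,13,14,15,20,21,22,23,28,29,30,31): XOR of data positions = 0⊕0⊕0⊕1⊕1⊕0⊕0⊕0⊕0⊕0⊕1⊕0⊕1⊕0⊕0 = 0
p8 (pos 8,9,10,11,12,13,14,15,24,25,26,27,28,29,30,31): XOR of data positions = 0⊕0⊕0⊕1⊕1⊕0⊕0⊕0⊕1⊕1⊕0⊕0⊕1⊕0⊕0 = 1
p16 (pos 16,17,18,19,20,21,22,23,24,25,26,27,28,29,30,31): XOR of data positions = 0⊕0⊕1⊕0⊕0⊕0⊕1⊕0⊕1⊕1⊕0⊕0⊕1⊕0⊕0 = 1
Codeword: 0010000100011001001000101100100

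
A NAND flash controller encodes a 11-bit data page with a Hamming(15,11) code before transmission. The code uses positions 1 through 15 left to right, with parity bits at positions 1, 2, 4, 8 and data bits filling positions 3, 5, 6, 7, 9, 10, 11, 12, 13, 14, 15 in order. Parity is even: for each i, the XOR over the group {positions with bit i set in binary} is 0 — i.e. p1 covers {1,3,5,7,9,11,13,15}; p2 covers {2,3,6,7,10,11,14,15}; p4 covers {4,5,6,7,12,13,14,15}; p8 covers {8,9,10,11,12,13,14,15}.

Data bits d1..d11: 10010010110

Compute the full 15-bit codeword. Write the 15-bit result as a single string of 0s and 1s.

001100110010110

Place data at non-parity positions: p1 p2 1 p4 0 0 1 p8 0 0 1 0 1 1 0
p1 (pos 1,3,5,7,9,11,13,15): XOR of data positions = 1⊕0⊕1⊕0⊕1⊕1⊕0 = 0
p2 (pos 2,3,6,7,10,11,14,15): XOR of data positions = 1⊕0⊕1⊕0⊕1⊕1⊕0 = 0
p4 (pos 4,5,6,7,12,13,14,15): XOR of data positions = 0⊕0⊕1⊕0⊕1⊕1⊕0 = 1
p8 (pos 8,9,10,11,12,13,14,15): XOR of data positions = 0⊕0⊕1⊕0⊕1⊕1⊕0 = 1
Codeword: 001100110010110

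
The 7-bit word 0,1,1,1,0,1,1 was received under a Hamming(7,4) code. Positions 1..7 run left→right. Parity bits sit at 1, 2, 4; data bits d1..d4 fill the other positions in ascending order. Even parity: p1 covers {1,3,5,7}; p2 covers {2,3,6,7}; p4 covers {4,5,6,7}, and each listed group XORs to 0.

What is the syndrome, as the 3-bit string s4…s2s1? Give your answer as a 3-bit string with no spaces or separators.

100

s1 (pos 1,3,5,7): 0⊕1⊕0⊕1 = 0
s2 (pos 2,3,6,7): 1⊕1⊕1⊕1 = 0
s4 (pos 4,5,6,7): 1⊕0⊕1⊕1 = 1
Syndrome s4…s1 = 100 → error at position 4.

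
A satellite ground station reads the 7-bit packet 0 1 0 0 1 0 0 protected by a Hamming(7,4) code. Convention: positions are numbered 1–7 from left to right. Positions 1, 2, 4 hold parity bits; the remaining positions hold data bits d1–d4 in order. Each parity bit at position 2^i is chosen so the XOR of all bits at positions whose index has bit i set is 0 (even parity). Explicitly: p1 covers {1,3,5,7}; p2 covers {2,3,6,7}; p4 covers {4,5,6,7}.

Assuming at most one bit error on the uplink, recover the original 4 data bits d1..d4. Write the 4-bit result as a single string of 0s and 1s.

0101

s1 (pos 1,3,5,7): 0⊕0⊕1⊕0 = 1
s2 (pos 2,3,6,7): 1⊕0⊕0⊕0 = 1
s4 (pos 4,5,6,7): 0⊕1⊕0⊕0 = 1
Syndrome s4…s1 = 111 → error at position 7.
Flip position 7: 0100100 → 0100101
Read data bits from positions 3,5,6,7: 0101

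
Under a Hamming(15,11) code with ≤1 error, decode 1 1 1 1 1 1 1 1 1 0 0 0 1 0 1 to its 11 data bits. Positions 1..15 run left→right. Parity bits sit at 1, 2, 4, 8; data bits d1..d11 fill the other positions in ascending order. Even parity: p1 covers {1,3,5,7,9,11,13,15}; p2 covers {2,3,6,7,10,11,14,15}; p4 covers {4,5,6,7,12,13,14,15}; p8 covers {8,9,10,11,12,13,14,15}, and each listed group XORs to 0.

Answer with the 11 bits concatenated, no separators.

01111000101

s1 (pos 1,3,5,7,9,11,13,15): 1⊕1⊕1⊕1⊕1⊕0⊕1⊕1 = 1
s2 (pos 2,3,6,7,10,11,14,15): 1⊕1⊕1⊕1⊕0⊕0⊕0⊕1 = 1
s4 (pos 4,5,6,7,12,13,14,15): 1⊕1⊕1⊕1⊕0⊕1⊕0⊕1 = 0
s8 (pos 8,9,10,11,12,13,14,15): 1⊕1⊕0⊕0⊕0⊕1⊕0⊕1 = 0
Syndrome s8…s1 = 0011 → error at position 3.
Flip position 3: 111111111000101 → 110111111000101
Read data bits from positions 3,5,6,7,9,10,11,12,13,14,15: 01111000101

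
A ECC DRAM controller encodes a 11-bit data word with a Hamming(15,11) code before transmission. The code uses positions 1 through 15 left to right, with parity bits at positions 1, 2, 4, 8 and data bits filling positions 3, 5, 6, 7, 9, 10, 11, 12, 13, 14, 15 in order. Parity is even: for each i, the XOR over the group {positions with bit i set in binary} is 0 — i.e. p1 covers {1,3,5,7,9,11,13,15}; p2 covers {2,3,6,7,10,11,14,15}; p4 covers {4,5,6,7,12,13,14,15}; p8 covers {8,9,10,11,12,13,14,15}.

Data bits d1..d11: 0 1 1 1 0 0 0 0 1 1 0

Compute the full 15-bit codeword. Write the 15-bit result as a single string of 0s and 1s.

Place data at non-parity positions: p1 p2 0 p4 1 1 1 p8 0 0 0 0 1 1 0
p1 (pos 1,3,5,7,9,11,13,15): XOR of data positions = 0⊕1⊕1⊕0⊕0⊕1⊕0 = 1
p2 (pos 2,3,6,7,10,11,14,15): XOR of data positions = 0⊕1⊕1⊕0⊕0⊕1⊕0 = 1
p4 (pos 4,5,6,7,12,13,14,15): XOR of data positions = 1⊕1⊕1⊕0⊕1⊕1⊕0 = 1
p8 (pos 8,9,10,11,12,13,14,15): XOR of data positions = 0⊕0⊕0⊕0⊕1⊕1⊕0 = 0
Codeword: 110111100000110

110111100000110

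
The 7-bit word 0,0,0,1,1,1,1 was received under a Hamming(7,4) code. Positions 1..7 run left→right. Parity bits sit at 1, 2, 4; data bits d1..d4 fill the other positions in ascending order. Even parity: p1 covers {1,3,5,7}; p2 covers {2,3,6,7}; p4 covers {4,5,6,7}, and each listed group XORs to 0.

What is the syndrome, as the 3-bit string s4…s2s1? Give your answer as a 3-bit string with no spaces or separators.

000

s1 (pos 1,3,5,7): 0⊕0⊕1⊕1 = 0
s2 (pos 2,3,6,7): 0⊕0⊕1⊕1 = 0
s4 (pos 4,5,6,7): 1⊕1⊕1⊕1 = 0
Syndrome s4…s1 = 000 → no error.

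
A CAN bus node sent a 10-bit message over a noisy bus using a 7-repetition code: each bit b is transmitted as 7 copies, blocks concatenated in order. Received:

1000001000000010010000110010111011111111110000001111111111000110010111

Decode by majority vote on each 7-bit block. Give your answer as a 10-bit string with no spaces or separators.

Block 1 (1000001): 2 ones → 0
Block 2 (0000000): 0 ones → 0
Block 3 (1001000): 2 ones → 0
Block 4 (0110010): 3 ones → 0
Block 5 (1110111): 6 ones → 1
Block 6 (1111111): 7 ones → 1
Block 7 (0000001): 1 one → 0
Block 8 (1111111): 7 ones → 1
Block 9 (1100011): 4 ones → 1
Block 10 (0010111): 4 ones → 1

0000110111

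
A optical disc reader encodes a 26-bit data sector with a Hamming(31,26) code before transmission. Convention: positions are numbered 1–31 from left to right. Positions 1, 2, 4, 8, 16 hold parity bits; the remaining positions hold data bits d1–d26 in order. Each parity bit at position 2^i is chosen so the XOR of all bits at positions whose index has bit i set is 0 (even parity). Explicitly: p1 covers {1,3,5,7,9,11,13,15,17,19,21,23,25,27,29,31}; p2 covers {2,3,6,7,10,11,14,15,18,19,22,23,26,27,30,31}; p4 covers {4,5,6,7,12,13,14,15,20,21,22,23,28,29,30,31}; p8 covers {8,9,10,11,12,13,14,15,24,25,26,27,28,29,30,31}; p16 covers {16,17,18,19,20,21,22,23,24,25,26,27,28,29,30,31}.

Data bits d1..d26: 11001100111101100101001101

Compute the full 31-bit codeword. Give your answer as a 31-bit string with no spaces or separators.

1111100111001110101100101001101

Place data at non-parity positions: p1 p2 1 p4 1 0 0 p8 1 1 0 0 1 1 1 p16 1 0 1 1 0 0 1 0 1 0 0 1 1 0 1
p1 (pos 1,3,5,7,9,11,13,15,17,19,21,23,25,27,29,31): XOR of data positions = 1⊕1⊕0⊕1⊕0⊕1⊕1⊕1⊕1⊕0⊕1⊕1⊕0⊕1⊕1 = 1
p2 (pos 2,3,6,7,10,11,14,15,18,19,22,23,26,27,30,31): XOR of data positions = 1⊕0⊕0⊕1⊕0⊕1⊕1⊕0⊕1⊕0⊕1⊕0⊕0⊕0⊕1 = 1
p4 (pos 4,5,6,7,12,13,14,15,20,21,22,23,28,29,30,31): XOR of data positions = 1⊕0⊕0⊕0⊕1⊕1⊕1⊕1⊕0⊕0⊕1⊕1⊕1⊕0⊕1 = 1
p8 (pos 8,9,10,11,12,13,14,15,24,25,26,27,28,29,30,31): XOR of data positions = 1⊕1⊕0⊕0⊕1⊕1⊕1⊕0⊕1⊕0⊕0⊕1⊕1⊕0⊕1 = 1
p16 (pos 16,17,18,19,20,21,22,23,24,25,26,27,28,29,30,31): XOR of data positions = 1⊕0⊕1⊕1⊕0⊕0⊕1⊕0⊕1⊕0⊕0⊕1⊕1⊕0⊕1 = 0
Codeword: 1111100111001110101100101001101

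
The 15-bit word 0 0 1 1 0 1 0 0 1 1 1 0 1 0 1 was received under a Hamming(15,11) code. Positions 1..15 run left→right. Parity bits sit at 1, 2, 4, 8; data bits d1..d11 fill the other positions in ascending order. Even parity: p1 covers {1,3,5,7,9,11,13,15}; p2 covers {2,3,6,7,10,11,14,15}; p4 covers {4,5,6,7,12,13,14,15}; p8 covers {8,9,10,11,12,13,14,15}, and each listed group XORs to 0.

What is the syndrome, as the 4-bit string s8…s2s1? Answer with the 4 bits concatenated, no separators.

s1 (pos 1,3,5,7,9,11,13,15): 0⊕1⊕0⊕0⊕1⊕1⊕1⊕1 = 1
s2 (pos 2,3,6,7,10,11,14,15): 0⊕1⊕1⊕0⊕1⊕1⊕0⊕1 = 1
s4 (pos 4,5,6,7,12,13,14,15): 1⊕0⊕1⊕0⊕0⊕1⊕0⊕1 = 0
s8 (pos 8,9,10,11,12,13,14,15): 0⊕1⊕1⊕1⊕0⊕1⊕0⊕1 = 1
Syndrome s8…s1 = 1011 → error at position 11.

1011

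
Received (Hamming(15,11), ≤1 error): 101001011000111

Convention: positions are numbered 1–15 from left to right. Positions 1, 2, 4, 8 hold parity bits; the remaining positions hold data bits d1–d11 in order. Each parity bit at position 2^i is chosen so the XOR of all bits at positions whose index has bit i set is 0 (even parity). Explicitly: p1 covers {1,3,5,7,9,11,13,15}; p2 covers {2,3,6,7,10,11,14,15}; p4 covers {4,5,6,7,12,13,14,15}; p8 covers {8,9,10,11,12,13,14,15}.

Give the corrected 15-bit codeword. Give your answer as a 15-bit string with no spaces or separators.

101001010000111

s1 (pos 1,3,5,7,9,11,13,15): 1⊕1⊕0⊕0⊕1⊕0⊕1⊕1 = 1
s2 (pos 2,3,6,7,10,11,14,15): 0⊕1⊕1⊕0⊕0⊕0⊕1⊕1 = 0
s4 (pos 4,5,6,7,12,13,14,15): 0⊕0⊕1⊕0⊕0⊕1⊕1⊕1 = 0
s8 (pos 8,9,10,11,12,13,14,15): 1⊕1⊕0⊕0⊕0⊕1⊕1⊕1 = 1
Syndrome s8…s1 = 1001 → error at position 9.
Flip position 9: 101001011000111 → 101001010000111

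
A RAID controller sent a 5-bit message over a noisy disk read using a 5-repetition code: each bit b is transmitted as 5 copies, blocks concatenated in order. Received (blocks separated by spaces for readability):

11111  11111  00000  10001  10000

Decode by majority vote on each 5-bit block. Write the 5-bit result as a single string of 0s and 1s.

11000

Block 1 (11111): 5 ones → 1
Block 2 (11111): 5 ones → 1
Block 3 (00000): 0 ones → 0
Block 4 (10001): 2 ones → 0
Block 5 (10000): 1 one → 0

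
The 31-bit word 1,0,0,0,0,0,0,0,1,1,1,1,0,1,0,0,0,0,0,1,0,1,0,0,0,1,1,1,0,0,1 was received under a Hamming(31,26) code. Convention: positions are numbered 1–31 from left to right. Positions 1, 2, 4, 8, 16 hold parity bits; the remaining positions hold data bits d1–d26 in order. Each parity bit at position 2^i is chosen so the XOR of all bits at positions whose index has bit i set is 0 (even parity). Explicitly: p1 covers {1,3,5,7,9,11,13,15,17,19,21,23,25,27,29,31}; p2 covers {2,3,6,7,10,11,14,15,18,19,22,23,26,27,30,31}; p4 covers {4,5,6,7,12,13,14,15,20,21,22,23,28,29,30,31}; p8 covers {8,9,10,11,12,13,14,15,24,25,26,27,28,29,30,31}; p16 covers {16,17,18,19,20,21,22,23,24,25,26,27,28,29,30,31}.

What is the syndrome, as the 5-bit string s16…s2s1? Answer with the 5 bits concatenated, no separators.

s1 (pos 1,3,5,7,9,11,13,15,17,19,21,23,25,27,29,31): 1⊕0⊕0⊕0⊕1⊕1⊕0⊕0⊕0⊕0⊕0⊕0⊕0⊕1⊕0⊕1 = 1
s2 (pos 2,3,6,7,10,11,14,15,18,19,22,23,26,27,30,31): 0⊕0⊕0⊕0⊕1⊕1⊕1⊕0⊕0⊕0⊕1⊕0⊕1⊕1⊕0⊕1 = 1
s4 (pos 4,5,6,7,12,13,14,15,20,21,22,23,28,29,30,31): 0⊕0⊕0⊕0⊕1⊕0⊕1⊕0⊕1⊕0⊕1⊕0⊕1⊕0⊕0⊕1 = 0
s8 (pos 8,9,10,11,12,13,14,15,24,25,26,27,28,29,30,31): 0⊕1⊕1⊕1⊕1⊕0⊕1⊕0⊕0⊕0⊕1⊕1⊕1⊕0⊕0⊕1 = 1
s16 (pos 16,17,18,19,20,21,22,23,24,25,26,27,28,29,30,31): 0⊕0⊕0⊕0⊕1⊕0⊕1⊕0⊕0⊕0⊕1⊕1⊕1⊕0⊕0⊕1 = 0
Syndrome s16…s1 = 01011 → error at position 11.

01011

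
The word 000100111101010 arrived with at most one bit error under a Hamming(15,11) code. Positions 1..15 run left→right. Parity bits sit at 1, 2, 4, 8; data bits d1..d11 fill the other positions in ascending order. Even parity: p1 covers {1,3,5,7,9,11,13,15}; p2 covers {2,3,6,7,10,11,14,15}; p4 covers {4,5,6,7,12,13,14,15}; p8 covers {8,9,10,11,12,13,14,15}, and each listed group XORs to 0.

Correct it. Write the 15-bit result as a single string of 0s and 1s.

s1 (pos 1,3,5,7,9,11,13,15): 0⊕0⊕0⊕1⊕1⊕0⊕0⊕0 = 0
s2 (pos 2,3,6,7,10,11,14,15): 0⊕0⊕0⊕1⊕1⊕0⊕1⊕0 = 1
s4 (pos 4,5,6,7,12,13,14,15): 1⊕0⊕0⊕1⊕1⊕0⊕1⊕0 = 0
s8 (pos 8,9,10,11,12,13,14,15): 1⊕1⊕1⊕0⊕1⊕0⊕1⊕0 = 1
Syndrome s8…s1 = 1010 → error at position 10.
Flip position 10: 000100111101010 → 000100111001010

000100111001010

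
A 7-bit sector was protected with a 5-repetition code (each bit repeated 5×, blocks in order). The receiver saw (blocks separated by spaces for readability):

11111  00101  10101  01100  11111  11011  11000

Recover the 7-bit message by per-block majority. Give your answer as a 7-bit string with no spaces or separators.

Block 1 (11111): 5 ones → 1
Block 2 (00101): 2 ones → 0
Block 3 (10101): 3 ones → 1
Block 4 (01100): 2 ones → 0
Block 5 (11111): 5 ones → 1
Block 6 (11011): 4 ones → 1
Block 7 (11000): 2 ones → 0

1010110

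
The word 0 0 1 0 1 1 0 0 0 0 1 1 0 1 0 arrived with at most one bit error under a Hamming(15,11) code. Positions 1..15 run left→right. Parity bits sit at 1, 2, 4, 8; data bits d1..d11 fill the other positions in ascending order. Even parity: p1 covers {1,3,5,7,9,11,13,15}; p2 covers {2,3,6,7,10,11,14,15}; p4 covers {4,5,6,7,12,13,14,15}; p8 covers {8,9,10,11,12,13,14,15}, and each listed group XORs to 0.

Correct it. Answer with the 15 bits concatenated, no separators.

001011001011010

s1 (pos 1,3,5,7,9,11,13,15): 0⊕1⊕1⊕0⊕0⊕1⊕0⊕0 = 1
s2 (pos 2,3,6,7,10,11,14,15): 0⊕1⊕1⊕0⊕0⊕1⊕1⊕0 = 0
s4 (pos 4,5,6,7,12,13,14,15): 0⊕1⊕1⊕0⊕1⊕0⊕1⊕0 = 0
s8 (pos 8,9,10,11,12,13,14,15): 0⊕0⊕0⊕1⊕1⊕0⊕1⊕0 = 1
Syndrome s8…s1 = 1001 → error at position 9.
Flip position 9: 001011000011010 → 001011001011010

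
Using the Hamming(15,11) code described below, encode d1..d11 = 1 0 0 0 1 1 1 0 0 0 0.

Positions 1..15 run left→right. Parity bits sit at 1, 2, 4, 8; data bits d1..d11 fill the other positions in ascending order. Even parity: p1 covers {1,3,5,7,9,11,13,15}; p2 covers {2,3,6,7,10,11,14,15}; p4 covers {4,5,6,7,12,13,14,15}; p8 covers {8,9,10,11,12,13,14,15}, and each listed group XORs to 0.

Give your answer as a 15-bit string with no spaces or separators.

111000011110000

Place data at non-parity positions: p1 p2 1 p4 0 0 0 p8 1 1 1 0 0 0 0
p1 (pos 1,3,5,7,9,11,13,15): XOR of data positions = 1⊕0⊕0⊕1⊕1⊕0⊕0 = 1
p2 (pos 2,3,6,7,10,11,14,15): XOR of data positions = 1⊕0⊕0⊕1⊕1⊕0⊕0 = 1
p4 (pos 4,5,6,7,12,13,14,15): XOR of data positions = 0⊕0⊕0⊕0⊕0⊕0⊕0 = 0
p8 (pos 8,9,10,11,12,13,14,15): XOR of data positions = 1⊕1⊕1⊕0⊕0⊕0⊕0 = 1
Codeword: 111000011110000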